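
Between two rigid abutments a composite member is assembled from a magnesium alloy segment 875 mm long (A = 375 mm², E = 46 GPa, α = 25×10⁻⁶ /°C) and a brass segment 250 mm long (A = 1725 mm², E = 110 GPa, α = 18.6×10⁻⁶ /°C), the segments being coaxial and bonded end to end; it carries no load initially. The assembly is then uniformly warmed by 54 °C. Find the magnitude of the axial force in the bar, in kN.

P ≈ 27.5 kN (compressive)

Free thermal expansion of the whole bar: Σ αᵢΔT Lᵢ = 25×10⁻⁶×54×875 + 18.6×10⁻⁶×54×250 = 1.432 mm.
The rigid supports impose zero overall length change; the single axial force P common to all segments must satisfy P Σ Lᵢ/(AᵢEᵢ) = δ_free.
The series flexibility is Σ Lᵢ/(AᵢEᵢ) = 875/(375×46×10³) + 250/(1725×110×10³) = 5.204×10⁻⁵ mm/N.
So P = 1.432 / 5.204×10⁻⁵ = 27.52 kN, compressive.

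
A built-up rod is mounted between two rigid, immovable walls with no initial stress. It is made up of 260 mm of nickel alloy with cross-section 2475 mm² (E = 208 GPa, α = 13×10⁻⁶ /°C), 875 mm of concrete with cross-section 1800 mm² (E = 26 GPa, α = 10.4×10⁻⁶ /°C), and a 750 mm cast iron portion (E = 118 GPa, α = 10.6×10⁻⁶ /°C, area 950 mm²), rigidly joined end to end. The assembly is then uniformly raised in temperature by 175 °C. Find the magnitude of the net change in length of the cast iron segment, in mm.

Free thermal expansion of the whole bar: Σ αᵢΔT Lᵢ = 13×10⁻⁶×175×260 + 10.4×10⁻⁶×175×875 + 10.6×10⁻⁶×175×750 = 3.575 mm.
Since the ends are fixed, an axial force P builds up, equal in every segment, with P · Σ Lᵢ/(AᵢEᵢ) = δ_free.
The series flexibility is Σ Lᵢ/(AᵢEᵢ) = 260/(2475×208×10³) + 875/(1800×26×10³) + 750/(950×118×10³) = 2.589×10⁻⁵ mm/N.
So P = 3.575 / 2.589×10⁻⁵ = 138.1 kN, compressive.
For the cast iron segment, free thermal change = 10.6×10⁻⁶×175×750 = 1.391 mm and elastic change from P = 138100×750/(950×118×10³) = 0.9238 mm; these oppose, so the net change is 0.467 mm (segment lengthens).

|ΔL| ≈ 0.467 mm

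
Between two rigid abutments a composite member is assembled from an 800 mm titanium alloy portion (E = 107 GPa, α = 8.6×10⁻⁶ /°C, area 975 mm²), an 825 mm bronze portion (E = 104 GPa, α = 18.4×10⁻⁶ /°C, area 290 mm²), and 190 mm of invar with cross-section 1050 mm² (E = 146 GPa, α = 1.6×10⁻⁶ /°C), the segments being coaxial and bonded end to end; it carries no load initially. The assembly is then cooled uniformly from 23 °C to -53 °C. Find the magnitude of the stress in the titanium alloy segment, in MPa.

If the supports were absent, the total length change would be Σ αᵢΔT Lᵢ = 8.6×10⁻⁶×76×800 + 18.4×10⁻⁶×76×825 + 1.6×10⁻⁶×76×190 = 1.7 mm.
Since the ends are fixed, an axial force P builds up, equal in every segment, with P · Σ Lᵢ/(AᵢEᵢ) = δ_free.
Σ Lᵢ/(AᵢEᵢ) = 800/(975×107×10³) + 825/(290×104×10³) + 190/(1050×146×10³) = 3.626×10⁻⁵ mm/N.
So P = 1.7 / 3.626×10⁻⁵ = 46.87 kN, tensile.
σ_{titanium alloy} = P / A = 46870 / 975 = 48.07 MPa.

σ ≈ 48.1 MPa (tensile)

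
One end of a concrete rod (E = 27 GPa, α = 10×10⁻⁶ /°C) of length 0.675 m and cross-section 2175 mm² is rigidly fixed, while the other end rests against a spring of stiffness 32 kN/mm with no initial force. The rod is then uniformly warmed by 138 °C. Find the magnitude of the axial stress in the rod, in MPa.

If the spring were absent the rod would lengthen by αΔT L = 10×10⁻⁶ × 138 × 675 = 0.9315 mm.
Let P be the compressive force at the spring. The rod shortens elastically by PL/(AE) and the spring compresses by P/k; together these equal δ_free.
P [ L/(AE) + 1/k ] = δ_free → P [ 675/(2175×27×10³) + 1/(32×10³) ] = 0.9315.
P = 0.9315 / 4.274×10⁻⁵ = 21790 N.
σ = P/A = 21790/2175 = 10.02 MPa.

σ ≈ 10 MPa (compressive)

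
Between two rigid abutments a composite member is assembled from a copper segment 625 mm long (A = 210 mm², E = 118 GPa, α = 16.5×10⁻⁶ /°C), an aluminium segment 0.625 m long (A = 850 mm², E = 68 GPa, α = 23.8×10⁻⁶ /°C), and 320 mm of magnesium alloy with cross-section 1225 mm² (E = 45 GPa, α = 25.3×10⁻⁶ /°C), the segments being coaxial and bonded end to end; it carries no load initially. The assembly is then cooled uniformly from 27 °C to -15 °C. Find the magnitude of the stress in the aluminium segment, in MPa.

Free thermal contraction of the whole bar: Σ αᵢΔT Lᵢ = 16.5×10⁻⁶×42×625 + 23.8×10⁻⁶×42×625 + 25.3×10⁻⁶×42×320 = 1.398 mm.
The walls prevent any net length change, so an axial force P (same in every segment) develops. Compatibility: P · Σ Lᵢ/(AᵢEᵢ) = δ_free.
The series flexibility is Σ Lᵢ/(AᵢEᵢ) = 625/(210×118×10³) + 625/(850×68×10³) + 320/(1225×45×10³) = 4.184×10⁻⁵ mm/N.
So P = 1.398 / 4.184×10⁻⁵ = 33.41 kN, tensile.
σ_{aluminium} = P / A = 33410 / 850 = 39.31 MPa.

σ ≈ 39.3 MPa (tensile)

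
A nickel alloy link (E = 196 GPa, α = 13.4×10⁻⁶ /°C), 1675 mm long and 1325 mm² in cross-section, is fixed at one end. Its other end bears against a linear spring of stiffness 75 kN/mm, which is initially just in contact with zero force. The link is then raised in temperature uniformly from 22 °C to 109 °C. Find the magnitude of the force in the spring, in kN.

P ≈ 98.7 kN

If the spring were absent the link would lengthen by αΔT L = 13.4×10⁻⁶ × 87 × 1675 = 1.953 mm.
Let P be the compressive force at the spring. The link shortens elastically by PL/(AE) and the spring compresses by P/k; together these equal δ_free.
So P = δ_free / [L/(AE) + 1/k] = 1.953 / [ 1675/(1325×196×10³) + 1/(75×10³) ].
P = 1.953 / 1.978×10⁻⁵ = 98710 N.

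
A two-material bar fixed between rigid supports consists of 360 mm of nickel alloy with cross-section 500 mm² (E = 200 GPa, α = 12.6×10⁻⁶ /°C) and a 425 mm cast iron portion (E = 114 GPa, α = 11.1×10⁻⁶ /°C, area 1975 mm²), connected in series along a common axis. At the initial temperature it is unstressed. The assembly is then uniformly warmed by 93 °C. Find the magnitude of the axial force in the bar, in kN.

If the supports were absent, the total length change would be Σ αᵢΔT Lᵢ = 12.6×10⁻⁶×93×360 + 11.1×10⁻⁶×93×425 = 0.8606 mm.
Since the ends are fixed, an axial force P builds up, equal in every segment, with P · Σ Lᵢ/(AᵢEᵢ) = δ_free.
The series flexibility is Σ Lᵢ/(AᵢEᵢ) = 360/(500×200×10³) + 425/(1975×114×10³) = 5.488×10⁻⁶ mm/N.
Hence P = δ_free / Σ(L/AE) = 0.8606/5.488×10⁻⁶ = 156.8 kN (compressive).

P ≈ 157 kN (compressive)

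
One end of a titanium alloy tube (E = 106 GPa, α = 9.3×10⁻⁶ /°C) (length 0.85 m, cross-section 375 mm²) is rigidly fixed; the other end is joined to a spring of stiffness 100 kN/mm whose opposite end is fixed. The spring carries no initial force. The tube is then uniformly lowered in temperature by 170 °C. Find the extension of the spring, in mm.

Free thermal contraction: δ_free = αΔT L = 9.3×10⁻⁶ × 170 × 850 = 1.344 mm.
With a force P in the spring, the elastic change of the tube is PL/(AE) and that of the spring is P/k; compatibility requires their sum to equal δ_free.
So P = δ_free / [L/(AE) + 1/k] = 1.344 / [ 850/(375×106×10³) + 1/(100×10³) ].
P = 1.344 / 3.138×10⁻⁵ = 42820 N.
Spring extension = P/k = 42820/(100×10³) = 0.4282 mm.

δ ≈ 0.428 mm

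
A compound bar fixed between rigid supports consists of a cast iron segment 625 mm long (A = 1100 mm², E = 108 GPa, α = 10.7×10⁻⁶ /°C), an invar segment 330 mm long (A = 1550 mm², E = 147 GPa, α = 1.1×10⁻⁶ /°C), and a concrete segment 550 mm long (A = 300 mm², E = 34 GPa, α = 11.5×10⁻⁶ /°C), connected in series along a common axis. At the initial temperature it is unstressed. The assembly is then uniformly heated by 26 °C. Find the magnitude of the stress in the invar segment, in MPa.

With the walls removed the bar would change length by δ_free = Σ αᵢΔT Lᵢ = 10.7×10⁻⁶×26×625 + 1.1×10⁻⁶×26×330 + 11.5×10⁻⁶×26×550 = 0.3478 mm.
Since the ends are fixed, an axial force P builds up, equal in every segment, with P · Σ Lᵢ/(AᵢEᵢ) = δ_free.
Σ Lᵢ/(AᵢEᵢ) = 625/(1100×108×10³) + 330/(1550×147×10³) + 550/(300×34×10³) = 6.063×10⁻⁵ mm/N.
P = 0.3478 / 6.063×10⁻⁵ = 5736 N = 5.736 kN, compressive.
σ_{invar} = P / A = 5736 / 1550 = 3.7 MPa.

σ ≈ 3.7 MPa (compressive)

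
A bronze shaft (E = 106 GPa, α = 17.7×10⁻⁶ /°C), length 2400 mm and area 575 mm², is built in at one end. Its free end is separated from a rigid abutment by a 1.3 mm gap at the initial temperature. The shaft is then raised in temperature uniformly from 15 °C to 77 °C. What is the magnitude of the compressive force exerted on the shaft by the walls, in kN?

P ≈ 33.9 kN

Free thermal elongation = αΔT L = 17.7×10⁻⁶ × 62 × 2400 = 2.634 mm.
The gap closes (δ_free > 1.3 mm) and the wall then resists a further 2.634 − 1.3 = 1.334 mm of expansion.
Compatibility: PL/(AE) = 1.334 mm, so σ = P/A = E × (1.334/2400) = 58.91 MPa.
P = σA = 58.91 × 575 = 33.87 kN.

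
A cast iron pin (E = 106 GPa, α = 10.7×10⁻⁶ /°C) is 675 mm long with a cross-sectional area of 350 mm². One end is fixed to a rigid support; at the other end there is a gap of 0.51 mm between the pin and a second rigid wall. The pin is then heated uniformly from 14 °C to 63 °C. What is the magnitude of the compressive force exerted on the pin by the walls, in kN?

P ≈ 0 kN

If the wall were absent the pin would grow by αΔT L = 10.7×10⁻⁶ × 49 × 675 = 0.3539 mm.
Since δ_free = 0.354 mm is less than the 0.51 mm gap, the pin never touches the wall. No axial force develops.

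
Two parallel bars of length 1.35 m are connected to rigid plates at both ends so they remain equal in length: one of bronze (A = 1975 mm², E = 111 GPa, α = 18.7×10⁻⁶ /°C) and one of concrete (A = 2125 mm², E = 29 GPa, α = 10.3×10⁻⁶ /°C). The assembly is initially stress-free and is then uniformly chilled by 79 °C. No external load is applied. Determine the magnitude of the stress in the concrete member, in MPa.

The bronze has the larger α, so on cooling it would change length more than the concrete if both were free. The rigid plates force a common final length, so the bronze is put into tension and the concrete into compression, with equal and opposite forces P (no external load).
Compatibility of the two members (thermal + elastic change equal): (α₁ − α₂)ΔT = P·[1/(A₁E₁) + 1/(A₂E₂)].
|α₁ − α₂|·ΔT = 8.4×10⁻⁶ × 79 = 0.0006636.
1/(A₁E₁) + 1/(A₂E₂) = 1/(1975×111×10³) + 1/(2125×29×10³) = 2.079×10⁻⁸ N⁻¹.
So P = 0.0006636 / 2.079×10⁻⁸ = 31.92 kN.
σ_{concrete} = P/A₂ = 31920/2125 = 15.02 MPa, compressive.

σ ≈ 15 MPa (compressive)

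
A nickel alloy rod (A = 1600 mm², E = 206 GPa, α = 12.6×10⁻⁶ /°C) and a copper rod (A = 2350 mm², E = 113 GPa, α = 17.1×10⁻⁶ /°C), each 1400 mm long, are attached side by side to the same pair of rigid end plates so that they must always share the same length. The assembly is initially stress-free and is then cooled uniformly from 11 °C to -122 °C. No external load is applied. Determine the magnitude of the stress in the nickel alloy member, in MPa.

σ ≈ 55 MPa (compressive)

Both members must finish at the same length. With the larger α, the copper tends to over-contract; the plates restrain it, putting the copper in tension and the nickel alloy in compression. With no external load the two internal forces are equal and opposite, magnitude P.
Equating the net (thermal + elastic) strains gives |α₁ − α₂|·ΔT = P·[1/(A₁E₁) + 1/(A₂E₂)].
|α₁ − α₂|·ΔT = 4.5×10⁻⁶ × 133 = 0.0005985.
1/(A₁E₁) + 1/(A₂E₂) = 1/(1600×206×10³) + 1/(2350×113×10³) = 6.8×10⁻⁹ N⁻¹.
So P = 0.0005985 / 6.8×10⁻⁹ = 88.02 kN.
σ_{nickel alloy} = P/A₁ = 88020/1600 = 55.01 MPa, compressive.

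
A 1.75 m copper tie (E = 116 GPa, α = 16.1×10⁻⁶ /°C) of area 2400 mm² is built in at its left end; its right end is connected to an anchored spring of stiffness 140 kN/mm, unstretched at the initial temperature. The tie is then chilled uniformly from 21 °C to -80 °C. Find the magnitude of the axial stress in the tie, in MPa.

Free thermal contraction: δ_free = αΔT L = 16.1×10⁻⁶ × 101 × 1750 = 2.846 mm.
With a force P in the spring, the elastic change of the tie is PL/(AE) and that of the spring is P/k; compatibility requires their sum to equal δ_free.
P [ L/(AE) + 1/k ] = δ_free → P [ 1750/(2400×116×10³) + 1/(140×10³) ] = 2.846.
P = 2.846 / 1.343×10⁻⁵ = 211900 N.
σ = P/A = 211900/2400 = 88.3 MPa.

σ ≈ 88.3 MPa (tensile)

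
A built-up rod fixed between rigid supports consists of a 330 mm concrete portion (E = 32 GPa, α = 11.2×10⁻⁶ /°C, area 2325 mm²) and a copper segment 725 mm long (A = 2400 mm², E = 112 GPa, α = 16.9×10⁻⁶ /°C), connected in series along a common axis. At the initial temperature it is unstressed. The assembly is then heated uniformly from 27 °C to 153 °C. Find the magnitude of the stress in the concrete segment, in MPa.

σ ≈ 121 MPa (compressive)

If the supports were absent, the total length change would be Σ αᵢΔT Lᵢ = 11.2×10⁻⁶×126×330 + 16.9×10⁻⁶×126×725 = 2.01 mm.
The rigid supports impose zero overall length change; the single axial force P common to all segments must satisfy P Σ Lᵢ/(AᵢEᵢ) = δ_free.
The series flexibility is Σ Lᵢ/(AᵢEᵢ) = 330/(2325×32×10³) + 725/(2400×112×10³) = 7.133×10⁻⁶ mm/N.
Hence P = δ_free / Σ(L/AE) = 2.01/7.133×10⁻⁶ = 281.7 kN (compressive).
σ_{concrete} = P / A = 281700 / 2325 = 121.2 MPa.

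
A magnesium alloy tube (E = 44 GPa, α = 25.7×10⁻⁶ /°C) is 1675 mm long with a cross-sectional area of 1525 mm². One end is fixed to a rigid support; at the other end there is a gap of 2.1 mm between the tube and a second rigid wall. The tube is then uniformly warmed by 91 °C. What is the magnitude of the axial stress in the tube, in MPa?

σ ≈ 47.7 MPa (compressive)

If the wall were absent the tube would grow by αΔT L = 25.7×10⁻⁶ × 91 × 1675 = 3.917 mm.
After closing the 2.1 mm clearance, 3.917 − 2.1 = 1.817 mm of expansion remains to be suppressed by the wall.
That suppressed elongation corresponds to σ = E·Δ/L = 44×10³ × 1.817/1675 = 47.74 MPa.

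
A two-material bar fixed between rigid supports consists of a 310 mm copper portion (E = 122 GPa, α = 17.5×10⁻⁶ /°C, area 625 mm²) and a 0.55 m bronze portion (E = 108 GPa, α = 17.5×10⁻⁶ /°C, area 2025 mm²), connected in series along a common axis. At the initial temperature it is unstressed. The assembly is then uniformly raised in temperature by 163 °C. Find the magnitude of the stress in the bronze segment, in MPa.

σ ≈ 184 MPa (compressive)

With the walls removed the bar would change length by δ_free = Σ αᵢΔT Lᵢ = 17.5×10⁻⁶×163×310 + 17.5×10⁻⁶×163×550 = 2.453 mm.
The rigid supports impose zero overall length change; the single axial force P common to all segments must satisfy P Σ Lᵢ/(AᵢEᵢ) = δ_free.
The series flexibility is Σ Lᵢ/(AᵢEᵢ) = 310/(625×122×10³) + 550/(2025×108×10³) = 6.58×10⁻⁶ mm/N.
P = 2.453 / 6.58×10⁻⁶ = 372800 N = 372.8 kN, compressive.
σ_{bronze} = P / A = 372800 / 2025 = 184.1 MPa.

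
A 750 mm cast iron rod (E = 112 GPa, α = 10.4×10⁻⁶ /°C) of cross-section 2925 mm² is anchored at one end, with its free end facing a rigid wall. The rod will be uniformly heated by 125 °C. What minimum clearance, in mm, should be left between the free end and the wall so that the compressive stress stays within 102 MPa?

Free expansion if unrestrained: δ_free = αΔT L = 10.4×10⁻⁶ × 125 × 750 = 0.975 mm.
At the allowable stress the elastic shortening the wall may impose is σL/E = 102 × 750 / (112×10³) = 0.683 mm.
The gap must absorb the remainder: g_min = 0.975 − 0.683 = 0.292 mm.

g ≈ 0.292 mm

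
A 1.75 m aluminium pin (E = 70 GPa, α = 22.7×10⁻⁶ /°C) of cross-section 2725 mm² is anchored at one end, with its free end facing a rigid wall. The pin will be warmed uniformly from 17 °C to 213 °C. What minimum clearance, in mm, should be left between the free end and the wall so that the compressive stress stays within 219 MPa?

With no wall the pin would lengthen by αΔT L = 22.7×10⁻⁶ × 196 × 1750 = 7.786 mm.
A stress of 219 MPa corresponds to the wall pushing the pin back by σL/E = 219×1750/(70×10³) = 5.475 mm.
So the gap has to take up the difference, g_min = δ_free − σL/E = 7.786 − 5.475 = 2.311 mm.

g ≈ 2.31 mm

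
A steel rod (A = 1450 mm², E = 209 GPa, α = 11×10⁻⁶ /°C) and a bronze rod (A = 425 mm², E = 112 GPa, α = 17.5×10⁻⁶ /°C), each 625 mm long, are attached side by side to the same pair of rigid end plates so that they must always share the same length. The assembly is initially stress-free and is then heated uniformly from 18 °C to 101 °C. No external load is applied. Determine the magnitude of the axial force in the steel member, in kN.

P ≈ 22.2 kN (tensile in the steel)

The bronze has the larger α, so on heating it would change length more than the steel if both were free. The rigid plates force a common final length, so the bronze is put into compression and the steel into tension, with equal and opposite forces P (no external load).
Setting the final lengths equal and cancelling L: (α₁ − α₂)ΔT = P/(A₁E₁) + P/(A₂E₂).
|α₁ − α₂|·ΔT = 6.5×10⁻⁶ × 83 = 0.0005395.
1/(A₁E₁) + 1/(A₂E₂) = 1/(1450×209×10³) + 1/(425×112×10³) = 2.431×10⁻⁸ N⁻¹.
P = 0.0005395 / 2.431×10⁻⁸ = 22190 N = 22.19 kN.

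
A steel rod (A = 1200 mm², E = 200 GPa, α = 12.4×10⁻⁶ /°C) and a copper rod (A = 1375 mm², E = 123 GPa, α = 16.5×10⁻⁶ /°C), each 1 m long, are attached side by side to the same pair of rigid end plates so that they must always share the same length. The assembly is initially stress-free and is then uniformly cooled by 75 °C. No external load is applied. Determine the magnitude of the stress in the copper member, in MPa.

Both members must finish at the same length. With the larger α, the copper tends to over-contract; the plates restrain it, putting the copper in tension and the steel in compression. With no external load the two internal forces are equal and opposite, magnitude P.
Compatibility of the two members (thermal + elastic change equal): (α₁ − α₂)ΔT = P·[1/(A₁E₁) + 1/(A₂E₂)].
|α₁ − α₂|·ΔT = 4.1×10⁻⁶ × 75 = 0.0003075.
1/(A₁E₁) + 1/(A₂E₂) = 1/(1200×200×10³) + 1/(1375×123×10³) = 1.008×10⁻⁸ N⁻¹.
P = 0.0003075 / 1.008×10⁻⁸ = 30510 N = 30.51 kN.
σ_{copper} = P/A₂ = 30510/1375 = 22.19 MPa, tensile.

σ ≈ 22.2 MPa (tensile)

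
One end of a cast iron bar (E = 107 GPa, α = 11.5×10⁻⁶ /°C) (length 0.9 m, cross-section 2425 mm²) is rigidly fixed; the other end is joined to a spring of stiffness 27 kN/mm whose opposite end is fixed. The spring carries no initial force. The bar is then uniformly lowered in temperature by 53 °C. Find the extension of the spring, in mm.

δ ≈ 0.502 mm

The unrestrained thermal change is αΔT L = 11.5×10⁻⁶ × 53 × 900 = 0.5485 mm.
With a force P in the spring, the elastic change of the bar is PL/(AE) and that of the spring is P/k; compatibility requires their sum to equal δ_free.
P [ L/(AE) + 1/k ] = δ_free → P [ 900/(2425×107×10³) + 1/(27×10³) ] = 0.5485.
P = 0.5485 / 4.051×10⁻⁵ = 13540 N.
Spring extension = P/k = 13540/(27×10³) = 0.5016 mm.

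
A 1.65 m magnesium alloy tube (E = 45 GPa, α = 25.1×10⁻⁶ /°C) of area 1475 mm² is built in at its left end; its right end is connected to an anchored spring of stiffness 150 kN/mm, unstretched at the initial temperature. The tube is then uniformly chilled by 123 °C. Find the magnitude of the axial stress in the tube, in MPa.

Free thermal contraction: δ_free = αΔT L = 25.1×10⁻⁶ × 123 × 1650 = 5.094 mm.
Let P be the tensile force in the spring. The tube extends elastically by PL/(AE) and the spring stretches by P/k; together these equal δ_free.
P [ L/(AE) + 1/k ] = δ_free → P [ 1650/(1475×45×10³) + 1/(150×10³) ] = 5.094.
P = 5.094 / 3.153×10⁻⁵ = 161600 N.
σ = P/A = 161600/1475 = 109.5 MPa.

σ ≈ 110 MPa (tensile)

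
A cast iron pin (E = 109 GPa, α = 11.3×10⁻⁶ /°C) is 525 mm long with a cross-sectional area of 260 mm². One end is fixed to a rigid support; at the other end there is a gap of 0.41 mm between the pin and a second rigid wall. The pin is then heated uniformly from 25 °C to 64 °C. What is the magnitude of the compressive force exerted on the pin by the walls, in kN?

If the wall were absent the pin would grow by αΔT L = 11.3×10⁻⁶ × 39 × 525 = 0.2314 mm.
This is smaller than the 0.41 mm clearance, so the pin expands freely without reaching the stop — the stress is zero.

P ≈ 0 kN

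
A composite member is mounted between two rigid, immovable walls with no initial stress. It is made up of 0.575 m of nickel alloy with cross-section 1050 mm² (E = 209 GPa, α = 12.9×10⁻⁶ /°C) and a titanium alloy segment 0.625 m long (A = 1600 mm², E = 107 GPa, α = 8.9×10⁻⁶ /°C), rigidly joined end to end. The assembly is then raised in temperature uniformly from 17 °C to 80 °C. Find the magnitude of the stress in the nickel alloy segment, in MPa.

σ ≈ 124 MPa (compressive)

Free thermal expansion of the whole bar: Σ αᵢΔT Lᵢ = 12.9×10⁻⁶×63×575 + 8.9×10⁻⁶×63×625 = 0.8177 mm.
Since the ends are fixed, an axial force P builds up, equal in every segment, with P · Σ Lᵢ/(AᵢEᵢ) = δ_free.
The series flexibility is Σ Lᵢ/(AᵢEᵢ) = 575/(1050×209×10³) + 625/(1600×107×10³) = 6.271×10⁻⁶ mm/N.
Hence P = δ_free / Σ(L/AE) = 0.8177/6.271×10⁻⁶ = 130.4 kN (compressive).
σ_{nickel alloy} = P / A = 130400 / 1050 = 124.2 MPa.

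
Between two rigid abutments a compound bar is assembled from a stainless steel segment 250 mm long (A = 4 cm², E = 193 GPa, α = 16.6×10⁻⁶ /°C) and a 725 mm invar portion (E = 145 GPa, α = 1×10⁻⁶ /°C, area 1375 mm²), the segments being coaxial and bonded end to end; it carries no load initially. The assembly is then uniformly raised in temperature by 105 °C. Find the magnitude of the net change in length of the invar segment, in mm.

Free thermal expansion of the whole bar: Σ αᵢΔT Lᵢ = 16.6×10⁻⁶×105×250 + 1×10⁻⁶×105×725 = 0.5119 mm.
The walls prevent any net length change, so an axial force P (same in every segment) develops. Compatibility: P · Σ Lᵢ/(AᵢEᵢ) = δ_free.
The series flexibility is Σ Lᵢ/(AᵢEᵢ) = 250/(400×193×10³) + 725/(1375×145×10³) = 6.875×10⁻⁶ mm/N.
So P = 0.5119 / 6.875×10⁻⁶ = 74.46 kN, compressive.
For the invar segment, free thermal change = 1×10⁻⁶×105×725 = 0.07612 mm and elastic change from P = 74460×725/(1375×145×10³) = 0.2708 mm; these oppose, so the net change is 0.195 mm (segment shortens).

|ΔL| ≈ 0.195 mm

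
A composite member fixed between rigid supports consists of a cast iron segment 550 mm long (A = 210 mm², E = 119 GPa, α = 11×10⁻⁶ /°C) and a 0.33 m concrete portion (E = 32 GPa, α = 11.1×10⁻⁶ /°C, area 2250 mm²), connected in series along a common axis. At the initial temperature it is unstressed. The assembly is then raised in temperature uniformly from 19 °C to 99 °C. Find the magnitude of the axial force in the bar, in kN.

With the walls removed the bar would change length by δ_free = Σ αᵢΔT Lᵢ = 11×10⁻⁶×80×550 + 11.1×10⁻⁶×80×330 = 0.777 mm.
The rigid supports impose zero overall length change; the single axial force P common to all segments must satisfy P Σ Lᵢ/(AᵢEᵢ) = δ_free.
The series flexibility is Σ Lᵢ/(AᵢEᵢ) = 550/(210×119×10³) + 330/(2250×32×10³) = 2.659×10⁻⁵ mm/N.
Hence P = δ_free / Σ(L/AE) = 0.777/2.659×10⁻⁵ = 29.22 kN (compressive).

P ≈ 29.2 kN (compressive)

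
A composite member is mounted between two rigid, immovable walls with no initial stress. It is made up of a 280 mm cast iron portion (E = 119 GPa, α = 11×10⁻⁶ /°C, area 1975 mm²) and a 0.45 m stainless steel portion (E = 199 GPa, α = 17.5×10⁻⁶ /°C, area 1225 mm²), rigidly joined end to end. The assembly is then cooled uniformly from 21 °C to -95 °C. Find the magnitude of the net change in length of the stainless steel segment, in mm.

|ΔL| ≈ 0.141 mm

If the supports were absent, the total length change would be Σ αᵢΔT Lᵢ = 11×10⁻⁶×116×280 + 17.5×10⁻⁶×116×450 = 1.271 mm.
The walls prevent any net length change, so an axial force P (same in every segment) develops. Compatibility: P · Σ Lᵢ/(AᵢEᵢ) = δ_free.
Σ Lᵢ/(AᵢEᵢ) = 280/(1975×119×10³) + 450/(1225×199×10³) = 3.037×10⁻⁶ mm/N.
Hence P = δ_free / Σ(L/AE) = 1.271/3.037×10⁻⁶ = 418.4 kN (tensile).
For the stainless steel segment, free thermal change = 17.5×10⁻⁶×116×450 = 0.9135 mm and elastic change from P = 418400×450/(1225×199×10³) = 0.7723 mm; these oppose, so the net change is 0.141 mm (segment shortens).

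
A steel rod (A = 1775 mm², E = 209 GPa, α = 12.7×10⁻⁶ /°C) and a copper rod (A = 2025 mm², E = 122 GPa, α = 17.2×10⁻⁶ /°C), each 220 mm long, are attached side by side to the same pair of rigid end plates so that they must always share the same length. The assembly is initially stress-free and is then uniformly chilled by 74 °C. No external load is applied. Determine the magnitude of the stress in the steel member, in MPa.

σ ≈ 27.8 MPa (compressive)

Equilibrium of a rigid end plate with no external load gives equal and opposite internal forces ±P in the two members. Since α_{copper} > α_{steel}, cooling drives the copper into tension and the steel into compression.
Compatibility of the two members (thermal + elastic change equal): (α₁ − α₂)ΔT = P·[1/(A₁E₁) + 1/(A₂E₂)].
|α₁ − α₂|·ΔT = 4.5×10⁻⁶ × 74 = 0.000333.
1/(A₁E₁) + 1/(A₂E₂) = 1/(1775×209×10³) + 1/(2025×122×10³) = 6.743×10⁻⁹ N⁻¹.
So P = 0.000333 / 6.743×10⁻⁹ = 49.38 kN.
σ_{steel} = P/A₁ = 49380/1775 = 27.82 MPa, compressive.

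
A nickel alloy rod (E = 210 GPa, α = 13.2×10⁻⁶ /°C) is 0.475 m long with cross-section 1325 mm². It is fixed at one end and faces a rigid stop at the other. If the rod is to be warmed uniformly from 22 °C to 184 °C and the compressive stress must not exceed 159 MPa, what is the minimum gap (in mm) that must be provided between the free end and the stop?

g ≈ 0.656 mm

With no wall the rod would lengthen by αΔT L = 13.2×10⁻⁶ × 162 × 475 = 1.016 mm.
At the allowable stress the elastic shortening the wall may impose is σL/E = 159 × 475 / (210×10³) = 0.3596 mm.
So the gap has to take up the difference, g_min = δ_free − σL/E = 1.016 − 0.3596 = 0.6561 mm.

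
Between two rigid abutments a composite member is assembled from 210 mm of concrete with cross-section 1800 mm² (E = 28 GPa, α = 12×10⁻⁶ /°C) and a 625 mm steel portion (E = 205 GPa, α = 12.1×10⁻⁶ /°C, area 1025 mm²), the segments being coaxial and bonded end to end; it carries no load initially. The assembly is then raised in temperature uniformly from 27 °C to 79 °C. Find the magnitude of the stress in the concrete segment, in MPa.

If the supports were absent, the total length change would be Σ αᵢΔT Lᵢ = 12×10⁻⁶×52×210 + 12.1×10⁻⁶×52×625 = 0.5243 mm.
Since the ends are fixed, an axial force P builds up, equal in every segment, with P · Σ Lᵢ/(AᵢEᵢ) = δ_free.
The series flexibility is Σ Lᵢ/(AᵢEᵢ) = 210/(1800×28×10³) + 625/(1025×205×10³) = 7.141×10⁻⁶ mm/N.
Hence P = δ_free / Σ(L/AE) = 0.5243/7.141×10⁻⁶ = 73.42 kN (compressive).
σ_{concrete} = P / A = 73420 / 1800 = 40.79 MPa.

σ ≈ 40.8 MPa (compressive)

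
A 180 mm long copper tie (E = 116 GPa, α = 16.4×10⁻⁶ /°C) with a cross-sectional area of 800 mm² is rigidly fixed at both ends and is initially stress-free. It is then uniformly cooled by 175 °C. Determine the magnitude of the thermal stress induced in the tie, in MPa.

σ ≈ 333 MPa (tensile)

With length fixed, the mechanical strain must cancel the thermal strain αΔT = 16.4×10⁻⁶ × 175 = 2870×10⁻⁶.
The stress required to suppress this strain is σ = Eε = 116×10³ × 2870×10⁻⁶ = 332.9 MPa, tensile since the tie is trying to contract.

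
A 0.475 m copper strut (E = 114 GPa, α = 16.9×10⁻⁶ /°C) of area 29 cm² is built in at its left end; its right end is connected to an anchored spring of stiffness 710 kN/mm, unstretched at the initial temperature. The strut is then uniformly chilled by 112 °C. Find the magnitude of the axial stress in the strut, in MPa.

σ ≈ 109 MPa (tensile)

If the spring were absent the strut would shorten by αΔT L = 16.9×10⁻⁶ × 112 × 475 = 0.8991 mm.
Let P be the tensile force in the spring. The strut extends elastically by PL/(AE) and the spring stretches by P/k; together these equal δ_free.
So P = δ_free / [L/(AE) + 1/k] = 0.8991 / [ 475/(2900×114×10³) + 1/(710×10³) ].
P = 0.8991 / 2.845×10⁻⁶ = 316000 N.
σ = P/A = 316000/2900 = 109 MPa.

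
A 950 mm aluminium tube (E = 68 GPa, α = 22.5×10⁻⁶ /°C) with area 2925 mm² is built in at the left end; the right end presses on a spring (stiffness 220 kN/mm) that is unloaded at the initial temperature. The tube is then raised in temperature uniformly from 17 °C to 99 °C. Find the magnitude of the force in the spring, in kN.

If the spring were absent the tube would lengthen by αΔT L = 22.5×10⁻⁶ × 82 × 950 = 1.753 mm.
Let P be the compressive force at the spring. The tube shortens elastically by PL/(AE) and the spring compresses by P/k; together these equal δ_free.
So P = δ_free / [L/(AE) + 1/k] = 1.753 / [ 950/(2925×68×10³) + 1/(220×10³) ].
P = 1.753 / 9.322×10⁻⁶ = 188000 N.

P ≈ 188 kN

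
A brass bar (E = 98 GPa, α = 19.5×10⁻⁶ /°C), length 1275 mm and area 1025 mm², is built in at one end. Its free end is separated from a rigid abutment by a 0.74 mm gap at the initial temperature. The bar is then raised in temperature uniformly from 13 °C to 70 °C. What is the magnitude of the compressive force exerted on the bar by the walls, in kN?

P ≈ 53.3 kN

Unrestrained expansion: δ_free = αΔT L = 19.5×10⁻⁶ × 57 × 1275 = 1.417 mm.
After closing the 0.74 mm clearance, 1.417 − 0.74 = 0.6772 mm of expansion remains to be suppressed by the wall.
Compatibility: PL/(AE) = 0.6772 mm, so σ = P/A = E × (0.6772/1275) = 52.05 MPa.
Force on the wall = σA = 52.05 × 1025 mm² = 53.35 kN.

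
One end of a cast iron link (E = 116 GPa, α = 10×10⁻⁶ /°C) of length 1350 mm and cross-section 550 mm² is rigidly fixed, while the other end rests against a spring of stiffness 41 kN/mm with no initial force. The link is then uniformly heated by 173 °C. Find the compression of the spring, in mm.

The unrestrained thermal change is αΔT L = 10×10⁻⁶ × 173 × 1350 = 2.335 mm.
Let P be the compressive force at the spring. The link shortens elastically by PL/(AE) and the spring compresses by P/k; together these equal δ_free.
P [ L/(AE) + 1/k ] = δ_free → P [ 1350/(550×116×10³) + 1/(41×10³) ] = 2.335.
P = 2.335 / 4.555×10⁻⁵ = 51270 N.
Spring compression = P/k = 51270/(41×10³) = 1.251 mm.

δ ≈ 1.25 mm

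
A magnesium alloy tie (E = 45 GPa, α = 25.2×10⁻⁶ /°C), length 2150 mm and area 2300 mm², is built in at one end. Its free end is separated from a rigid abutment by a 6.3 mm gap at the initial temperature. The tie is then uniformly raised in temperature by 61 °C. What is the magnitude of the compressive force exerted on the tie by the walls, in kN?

P ≈ 0 kN

Free thermal elongation = αΔT L = 25.2×10⁻⁶ × 61 × 2150 = 3.305 mm.
This is smaller than the 6.3 mm clearance, so the tie expands freely without reaching the stop — the stress is zero.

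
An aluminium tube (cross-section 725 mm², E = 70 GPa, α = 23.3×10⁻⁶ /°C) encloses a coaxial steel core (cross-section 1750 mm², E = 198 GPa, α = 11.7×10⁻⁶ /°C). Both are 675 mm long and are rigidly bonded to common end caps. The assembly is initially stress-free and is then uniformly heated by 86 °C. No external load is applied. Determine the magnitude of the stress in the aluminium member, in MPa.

σ ≈ 60.9 MPa (compressive)

Equilibrium of a rigid end plate with no external load gives equal and opposite internal forces ±P in the two members. Since α_{aluminium} > α_{steel}, heating drives the aluminium into compression and the steel into tension.
Compatibility of the two members (thermal + elastic change equal): (α₁ − α₂)ΔT = P·[1/(A₁E₁) + 1/(A₂E₂)].
|α₁ − α₂|·ΔT = 11.6×10⁻⁶ × 86 = 0.0009976.
1/(A₁E₁) + 1/(A₂E₂) = 1/(725×70×10³) + 1/(1750×198×10³) = 2.259×10⁻⁸ N⁻¹.
So P = 0.0009976 / 2.259×10⁻⁸ = 44.16 kN.
σ_{aluminium} = P/A₁ = 44160/725 = 60.91 MPa, compressive.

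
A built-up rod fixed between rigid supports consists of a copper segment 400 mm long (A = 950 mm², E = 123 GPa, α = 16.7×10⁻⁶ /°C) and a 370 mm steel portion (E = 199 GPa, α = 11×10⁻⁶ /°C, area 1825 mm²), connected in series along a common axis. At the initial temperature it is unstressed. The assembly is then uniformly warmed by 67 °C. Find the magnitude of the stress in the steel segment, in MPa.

σ ≈ 88.8 MPa (compressive)

With the walls removed the bar would change length by δ_free = Σ αᵢΔT Lᵢ = 16.7×10⁻⁶×67×400 + 11×10⁻⁶×67×370 = 0.7202 mm.
The walls prevent any net length change, so an axial force P (same in every segment) develops. Compatibility: P · Σ Lᵢ/(AᵢEᵢ) = δ_free.
The series flexibility is Σ Lᵢ/(AᵢEᵢ) = 400/(950×123×10³) + 370/(1825×199×10³) = 4.442×10⁻⁶ mm/N.
Hence P = δ_free / Σ(L/AE) = 0.7202/4.442×10⁻⁶ = 162.1 kN (compressive).
σ_{steel} = P / A = 162100 / 1825 = 88.85 MPa.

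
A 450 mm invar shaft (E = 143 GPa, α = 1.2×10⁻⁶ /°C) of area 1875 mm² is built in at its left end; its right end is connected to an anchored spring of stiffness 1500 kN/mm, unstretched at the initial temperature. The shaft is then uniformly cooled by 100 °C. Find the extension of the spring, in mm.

Free thermal contraction: δ_free = αΔT L = 1.2×10⁻⁶ × 100 × 450 = 0.054 mm.
Let P be the tensile force in the spring. The shaft extends elastically by PL/(AE) and the spring stretches by P/k; together these equal δ_free.
So P = δ_free / [L/(AE) + 1/k] = 0.054 / [ 450/(1875×143×10³) + 1/(1500×10³) ].
P = 0.054 / 2.345×10⁻⁶ = 23030 N.
Spring extension = P/k = 23030/(1500×10³) = 0.01535 mm.

δ ≈ 0.0154 mm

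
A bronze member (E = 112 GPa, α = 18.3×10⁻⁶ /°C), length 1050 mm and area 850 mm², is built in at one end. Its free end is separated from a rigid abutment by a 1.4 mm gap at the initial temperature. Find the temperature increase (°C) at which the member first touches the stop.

ΔT ≈ 72.9 °C

The gap closes when αΔT L = 1.4 mm, since the member is still unstressed at that instant.
ΔT = 1.4 / (18.3×10⁻⁶ × 1050) = 72.86 °C.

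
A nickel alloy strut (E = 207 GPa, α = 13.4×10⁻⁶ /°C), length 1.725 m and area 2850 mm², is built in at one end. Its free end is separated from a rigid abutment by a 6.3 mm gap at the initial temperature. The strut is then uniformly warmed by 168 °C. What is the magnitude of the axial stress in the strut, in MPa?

σ ≈ 0 MPa

Free thermal elongation = αΔT L = 13.4×10⁻⁶ × 168 × 1725 = 3.883 mm.
Since δ_free = 3.88 mm is less than the 6.3 mm gap, the strut never touches the wall. No axial force develops.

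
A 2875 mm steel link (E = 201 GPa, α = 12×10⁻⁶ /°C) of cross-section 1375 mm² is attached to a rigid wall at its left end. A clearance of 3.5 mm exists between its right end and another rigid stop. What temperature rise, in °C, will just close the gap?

ΔT ≈ 101 °C

The gap closes when αΔT L = 3.5 mm, since the link is still unstressed at that instant.
So ΔT = g/(αL) = 3.5/(12×10⁻⁶ × 2875) = 101.4 °C.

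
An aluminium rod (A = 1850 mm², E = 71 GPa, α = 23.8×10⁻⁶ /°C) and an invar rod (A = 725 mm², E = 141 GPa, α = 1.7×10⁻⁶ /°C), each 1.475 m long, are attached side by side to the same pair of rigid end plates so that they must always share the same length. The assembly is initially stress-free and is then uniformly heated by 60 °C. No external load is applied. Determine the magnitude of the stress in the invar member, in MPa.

σ ≈ 105 MPa (tensile)

Equilibrium of a rigid end plate with no external load gives equal and opposite internal forces ±P in the two members. Since α_{aluminium} > α_{invar}, heating drives the aluminium into compression and the invar into tension.
Setting the final lengths equal and cancelling L: (α₁ − α₂)ΔT = P/(A₁E₁) + P/(A₂E₂).
|α₁ − α₂|·ΔT = 22.1×10⁻⁶ × 60 = 0.001326.
1/(A₁E₁) + 1/(A₂E₂) = 1/(1850×71×10³) + 1/(725×141×10³) = 1.74×10⁻⁸ N⁻¹.
P = 0.001326 / 1.74×10⁻⁸ = 76230 N = 76.23 kN.
σ_{invar} = P/A₂ = 76230/725 = 105.1 MPa, tensile.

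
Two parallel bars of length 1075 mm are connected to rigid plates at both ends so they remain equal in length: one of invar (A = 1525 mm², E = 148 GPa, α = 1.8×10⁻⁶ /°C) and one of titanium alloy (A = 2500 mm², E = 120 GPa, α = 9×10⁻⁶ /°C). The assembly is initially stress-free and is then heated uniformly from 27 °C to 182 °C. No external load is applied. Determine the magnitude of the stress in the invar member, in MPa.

σ ≈ 94.3 MPa (tensile)

The titanium alloy has the larger α, so on heating it would change length more than the invar if both were free. The rigid plates force a common final length, so the titanium alloy is put into compression and the invar into tension, with equal and opposite forces P (no external load).
Compatibility of the two members (thermal + elastic change equal): (α₁ − α₂)ΔT = P·[1/(A₁E₁) + 1/(A₂E₂)].
|α₁ − α₂|·ΔT = 7.2×10⁻⁶ × 155 = 0.001116.
1/(A₁E₁) + 1/(A₂E₂) = 1/(1525×148×10³) + 1/(2500×120×10³) = 7.764×10⁻⁹ N⁻¹.
So P = 0.001116 / 7.764×10⁻⁹ = 143.7 kN.
σ_{invar} = P/A₁ = 143700/1525 = 94.26 MPa, tensile.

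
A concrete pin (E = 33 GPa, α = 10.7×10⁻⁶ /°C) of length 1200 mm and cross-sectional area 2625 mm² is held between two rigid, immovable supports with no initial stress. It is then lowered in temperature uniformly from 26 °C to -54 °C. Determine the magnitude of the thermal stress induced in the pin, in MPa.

σ ≈ 28.2 MPa (tensile)

The supports are rigid, so the total axial strain is zero. The restrained thermal strain is ε = αΔT = 10.7×10⁻⁶ × 80 = 856×10⁻⁶.
The stress required to suppress this strain is σ = Eε = 33×10³ × 856×10⁻⁶ = 28.25 MPa, tensile since the pin is trying to contract.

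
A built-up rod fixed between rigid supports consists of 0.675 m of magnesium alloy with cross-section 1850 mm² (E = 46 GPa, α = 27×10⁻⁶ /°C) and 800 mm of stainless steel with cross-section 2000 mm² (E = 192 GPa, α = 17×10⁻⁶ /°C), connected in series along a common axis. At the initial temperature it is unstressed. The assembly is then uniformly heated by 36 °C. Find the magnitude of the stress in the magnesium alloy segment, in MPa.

σ ≈ 61.8 MPa (compressive)

If the supports were absent, the total length change would be Σ αᵢΔT Lᵢ = 27×10⁻⁶×36×675 + 17×10⁻⁶×36×800 = 1.146 mm.
Since the ends are fixed, an axial force P builds up, equal in every segment, with P · Σ Lᵢ/(AᵢEᵢ) = δ_free.
Σ Lᵢ/(AᵢEᵢ) = 675/(1850×46×10³) + 800/(2000×192×10³) = 1.002×10⁻⁵ mm/N.
Hence P = δ_free / Σ(L/AE) = 1.146/1.002×10⁻⁵ = 114.4 kN (compressive).
σ_{magnesium alloy} = P / A = 114400 / 1850 = 61.84 MPa.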